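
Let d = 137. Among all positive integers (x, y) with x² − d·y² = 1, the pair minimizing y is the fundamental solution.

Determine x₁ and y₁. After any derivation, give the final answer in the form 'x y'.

6083073 519712

[11; 1,2,2,1,1,2,2,1,22] for √137; ℓ=9 ⇒ convergent index 17
a_0=11:  p_0=11·1+0=11,  q_0=11·0+1=1
…
a_2=2:  p_2=2·12+11=35,  q_2=2·1+1=3
…
a_6=2:  p_6=2·199+117=515,  q_6=2·17+10=44
…
a_9=22:  p_9=22·1744+1229=39597,  q_9=22·149+105=3383
a_10=1:  p_10=1·39597+1744=41341,  q_10=1·3383+149=3532
a_11=2:  p_11=2·41341+39597=122279,  q_11=2·3532+3383=10447
a_12=2:  p_12=2·122279+41341=285899,  q_12=2·10447+3532=24426
a_13=1:  p_13=1·285899+122279=408178,  q_13=1·24426+10447=34873
a_14=1:  p_14=1·408178+285899=694077,  q_14=1·34873+24426=59299
a_15=2:  p_15=2·694077+408178=1796332,  q_15=2·59299+34873=153471
a_16=2:  p_16=2·1796332+694077=4286741,  q_16=2·153471+59299=366241
a_17=1:  p_17=1·4286741+1796332=6083073,  q_17=1·366241+153471=519712
→ (6083073, 519712).  Check: 6083073²=37003777123329, 137·519712²=37003777123328, difference 1.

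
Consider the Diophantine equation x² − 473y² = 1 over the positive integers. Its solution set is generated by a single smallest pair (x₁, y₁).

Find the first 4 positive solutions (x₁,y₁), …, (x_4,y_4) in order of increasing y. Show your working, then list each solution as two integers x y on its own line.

87 4
15137 696
2633751 121100
458257537 21070704

[21; 1,2,1,42] for √473; ℓ=4 ⇒ convergent index 3
i=0: a=21 ⇒ p=21, q=1
…
i=2: a=2 ⇒ p=65, q=3
i=3: a=1 ⇒ p=87, q=4
→ (87, 4).  Check: 87²=7569, 473·4²=7568, difference 1.
(x_2, y_2) = (87·87 + 473·4·4, 87·4 + 4·87) = (15137, 696)
(x_3, y_3) = (87·15137 + 473·4·696, 87·696 + 4·15137) = (2633751, 121100)
(x_4, y_4) = (87·2633751 + 473·4·121100, 87·121100 + 4·2633751) = (458257537, 21070704)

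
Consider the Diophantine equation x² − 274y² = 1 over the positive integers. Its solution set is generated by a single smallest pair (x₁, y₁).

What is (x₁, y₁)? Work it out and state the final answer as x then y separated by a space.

3959299 239190

√274 = [16; 1,1,4,4,1,1,32, …], period ℓ=7 (odd) → k=13
step 0: (16, 1)  from 16·(1,0) + (0,1)
step 1: (17, 1)  from 1·(16,1) + (1,0)
step 2: (33, 2)  from 1·(17,1) + (16,1)
…
step 4: (629, 38)  from 4·(149,9) + (33,2)
step 5: (778, 47)  from 1·(629,38) + (149,9)
step 6: (1407, 85)  from 1·(778,47) + (629,38)
step 7: (45802, 2767)  from 32·(1407,85) + (778,47)
step 8: (47209, 2852)  from 1·(45802,2767) + (1407,85)
step 9: (93011, 5619)  from 1·(47209,2852) + (45802,2767)
step 10: (419253, 25328)  from 4·(93011,5619) + (47209,2852)
step 11: (1770023, 106931)  from 4·(419253,25328) + (93011,5619)
step 12: (2189276, 132259)  from 1·(1770023,106931) + (419253,25328)
step 13: (3959299, 239190)  from 1·(2189276,132259) + (1770023,106931)
(x₁, y₁) = (3959299, 239190);  3959299² − 274·239190² = 1 ✓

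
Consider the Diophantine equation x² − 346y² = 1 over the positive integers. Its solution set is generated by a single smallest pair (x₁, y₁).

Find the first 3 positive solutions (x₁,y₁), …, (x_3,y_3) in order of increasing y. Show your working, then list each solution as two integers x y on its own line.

√346 → a₀=18, period (1,1,1,1,36); ℓ=5 odd so k=9
step 0: (18, 1)  from 18·(1,0) + (0,1)
step 1: (19, 1)  from 1·(18,1) + (1,0)
…
step 5: (3404, 183)  from 36·(93,5) + (56,3)
…
step 7: (6901, 371)  from 1·(3497,188) + (3404,183)
step 8: (10398, 559)  from 1·(6901,371) + (3497,188)
step 9: (17299, 930)  from 1·(10398,559) + (6901,371)
→ (17299, 930).  Check: 17299²=299255401, 346·930²=299255400, difference 1.
k=2:  x_2 = 17299·17299+346·930·930 = 598510801,  y_2 = 17299·930+930·17299 = 32176140
k=3:  x_3 = 17299·598510801+346·930·32176140 = 20707276675699,  y_3 = 17299·32176140+930·598510801 = 1113230090790

17299 930
598510801 32176140
20707276675699 1113230090790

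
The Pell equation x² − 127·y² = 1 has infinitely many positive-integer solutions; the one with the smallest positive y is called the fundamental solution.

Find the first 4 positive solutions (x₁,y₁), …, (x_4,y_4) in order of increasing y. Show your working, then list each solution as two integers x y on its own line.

4730624 419775
44757606858751 3971595379200
423462818377139450624 37576248838264821825
4006486743445029115330560001 355518209168531397366758400

d=127: √d = [11; 3,1,2,2,7,11,7,2,2,1,3,22] (ℓ=12, even), read p_11/q_11
a_0=11:  p_0=11·1+0=11,  q_0=11·0+1=1
…
a_7=7:  p_7=7·24218+2175=171701,  q_7=7·2149+193=15236
…
a_10=1:  p_10=1·906941+367620=1274561,  q_10=1·80478+32621=113099
a_11=3:  p_11=3·1274561+906941=4730624,  q_11=3·113099+80478=419775
→ (4730624, 419775).  Check: 4730624²=22378803429376, 127·419775²=22378803429375, difference 1.
k=2:  x_2 = 4730624·4730624+127·419775·419775 = 44757606858751,  y_2 = 4730624·419775+419775·4730624 = 3971595379200
k=3:  x_3 = 4730624·44757606858751+127·419775·3971595379200 = 423462818377139450624,  y_3 = 4730624·3971595379200+419775·44757606858751 = 37576248838264821825
k=4:  x_4 = 4730624·423462818377139450624+127·419775·37576248838264821825 = 4006486743445029115330560001,  y_4 = 4730624·37576248838264821825+419775·423462818377139450624 = 355518209168531397366758400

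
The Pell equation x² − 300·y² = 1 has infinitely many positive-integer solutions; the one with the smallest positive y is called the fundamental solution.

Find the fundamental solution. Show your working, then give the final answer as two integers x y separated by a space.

1351 78

√300 → a₀=17, period (3,8,3,34); ℓ=4 even so k=3
a_0=17:  p_0=17·1+0=17,  q_0=17·0+1=1
…
a_2=8:  p_2=8·52+17=433,  q_2=8·3+1=25
a_3=3:  p_3=3·433+52=1351,  q_3=3·25+3=78
(x₁, y₁) = (1351, 78);  1351² − 300·78² = 1 ✓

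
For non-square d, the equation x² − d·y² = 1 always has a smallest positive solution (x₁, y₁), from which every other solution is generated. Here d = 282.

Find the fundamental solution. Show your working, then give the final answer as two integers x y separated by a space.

2351 140

d=282: √d = [16; 1,3,1,4,1,3,1,32] (ℓ=8, even), read p_7/q_7
step 0: (16, 1)  from 16·(1,0) + (0,1)
step 1: (17, 1)  from 1·(16,1) + (1,0)
…
step 3: (84, 5)  from 1·(67,4) + (17,1)
…
step 6: (1864, 111)  from 3·(487,29) + (403,24)
step 7: (2351, 140)  from 1·(1864,111) + (487,29)
(x₁, y₁) = (2351, 140);  2351² − 282·140² = 1 ✓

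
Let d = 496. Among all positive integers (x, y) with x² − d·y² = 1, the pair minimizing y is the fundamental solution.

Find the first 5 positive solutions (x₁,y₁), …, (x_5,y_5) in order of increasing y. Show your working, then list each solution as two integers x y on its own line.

d=496: √d = [22; 3,1,2,4,1,…,1,3,44] (ℓ=16, even), read p_15/q_15
step 0: (22, 1)  from 22·(1,0) + (0,1)
step 1: (67, 3)  from 3·(22,1) + (1,0)
step 2: (89, 4)  from 1·(67,3) + (22,1)
…
step 5: (1314, 59)  from 1·(1069,48) + (245,11)
…
step 7: (6080, 273)  from 2·(2383,107) + (1314,59)
step 8: (14543, 653)  from 2·(6080,273) + (2383,107)
…
step 10: (49709, 2232)  from 1·(35166,1579) + (14543,653)
…
step 12: (389209, 17476)  from 4·(84875,3811) + (49709,2232)
step 13: (863293, 38763)  from 2·(389209,17476) + (84875,3811)
step 14: (1252502, 56239)  from 1·(863293,38763) + (389209,17476)
step 15: (4620799, 207480)  from 3·(1252502,56239) + (863293,38763)
fundamental: x₁=4620799, y₁=207480  (since 21351783398401 − 496·43047950400 = 1)
(x_2, y_2) = (4620799·4620799 + 496·207480·207480, 4620799·207480 + 207480·4620799) = (42703566796801, 1917446753040)
(x_3, y_3) = (4620799·42703566796801 + 496·207480·1917446753040, 4620799·1917446753040 + 207480·42703566796801) = (394649197502177907199, 17720272078000750440)
(x_4, y_4) = (4620799·394649197502177907199 + 496·207480·17720272078000750440, 4620799·17720272078000750440 + 207480·394649197502177907199) = (3647189234337689639247667201, 163763630995505661818050080)
(x_5, y_5) = (4620799·3647189234337689639247667201 + 496·207480·163763630995505661818050080, 4620799·163763630995505661818050080 + 207480·3647189234337689639247667201) = (33705856733676329245494460531519999, 1513437644680785412974289982477400)

4620799 207480
42703566796801 1917446753040
394649197502177907199 17720272078000750440
3647189234337689639247667201 163763630995505661818050080
33705856733676329245494460531519999 1513437644680785412974289982477400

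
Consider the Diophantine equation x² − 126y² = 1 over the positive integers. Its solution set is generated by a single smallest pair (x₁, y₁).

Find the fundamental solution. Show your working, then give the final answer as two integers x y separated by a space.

449 40

d=126: √d = [11; 4,2,4,22] (ℓ=4, even), read p_3/q_3
step 0: (11, 1)  from 11·(1,0) + (0,1)
step 1: (45, 4)  from 4·(11,1) + (1,0)
step 2: (101, 9)  from 2·(45,4) + (11,1)
step 3: (449, 40)  from 4·(101,9) + (45,4)
fundamental: x₁=449, y₁=40  (since 201601 − 126·1600 = 1)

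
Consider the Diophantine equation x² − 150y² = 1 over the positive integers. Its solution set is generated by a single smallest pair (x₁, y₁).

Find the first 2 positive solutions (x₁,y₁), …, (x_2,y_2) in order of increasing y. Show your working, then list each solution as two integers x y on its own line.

49 4
4801 392

d=150: √d = [12; 4,24] (ℓ=2, even), read p_1/q_1
a_0=12:  p_0=12·1+0=12,  q_0=12·0+1=1
a_1=4:  p_1=4·12+1=49,  q_1=4·1+0=4
fundamental: x₁=49, y₁=4  (since 2401 − 150·16 = 1)
n=2: (49,4)∘(49,4) = (49·49+150·4·4, 49·4+4·49) = (4801,392)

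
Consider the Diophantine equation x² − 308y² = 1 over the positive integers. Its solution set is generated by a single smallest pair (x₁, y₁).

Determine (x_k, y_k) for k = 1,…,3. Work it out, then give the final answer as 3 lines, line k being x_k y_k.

351 20
246401 14040
172973151 9856060

d=308: √d = [17; 1,1,4,1,1,34] (ℓ=6, even), read p_5/q_5
a_0=17:  p_0=17·1+0=17,  q_0=17·0+1=1
a_1=1:  p_1=1·17+1=18,  q_1=1·1+0=1
a_2=1:  p_2=1·18+17=35,  q_2=1·1+1=2
a_3=4:  p_3=4·35+18=158,  q_3=4·2+1=9
a_4=1:  p_4=1·158+35=193,  q_4=1·9+2=11
a_5=1:  p_5=1·193+158=351,  q_5=1·11+9=20
(x₁, y₁) = (351, 20);  351² − 308·20² = 1 ✓
k=2:  x_2 = 351·351+308·20·20 = 246401,  y_2 = 351·20+20·351 = 14040
k=3:  x_3 = 351·246401+308·20·14040 = 172973151,  y_3 = 351·14040+20·246401 = 9856060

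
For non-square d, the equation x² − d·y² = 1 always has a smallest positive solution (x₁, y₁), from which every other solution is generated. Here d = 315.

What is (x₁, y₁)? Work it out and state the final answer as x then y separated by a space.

71 4

√315 = [17; 1,2,1,34, …], period ℓ=4 (even) → k=3
k=0  a_k=17  p_k/q_k = 17/1
k=1  a_k=1  p_k/q_k = 18/1
k=2  a_k=2  p_k/q_k = 53/3
k=3  a_k=1  p_k/q_k = 71/4
fundamental: x₁=71, y₁=4  (since 5041 − 315·16 = 1)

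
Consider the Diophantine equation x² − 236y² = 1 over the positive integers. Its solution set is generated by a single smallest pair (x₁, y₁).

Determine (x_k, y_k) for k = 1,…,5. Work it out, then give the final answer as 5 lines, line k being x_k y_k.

561799 36570
631236232801 41089978860
709255768702176199 46168618067101710
796918363201596536611201 51874966922918257173720
895415879055878209574570044999 58286609084610939305810342850

√236 = [15; 2,1,3,5,1,6,1,5,3,1,2,30, …], period ℓ=12 (even) → k=11
step 0: (15, 1)  from 15·(1,0) + (0,1)
step 1: (31, 2)  from 2·(15,1) + (1,0)
step 2: (46, 3)  from 1·(31,2) + (15,1)
step 3: (169, 11)  from 3·(46,3) + (31,2)
…
step 8: (48806, 3177)  from 5·(8311,541) + (7251,472)
…
step 10: (203535, 13249)  from 1·(154729,10072) + (48806,3177)
step 11: (561799, 36570)  from 2·(203535,13249) + (154729,10072)
fundamental: x₁=561799, y₁=36570  (since 315618116401 − 236·1337364900 = 1)
(x_2, y_2) = (561799·561799 + 236·36570·36570, 561799·36570 + 36570·561799) = (631236232801, 41089978860)
(x_3, y_3) = (561799·631236232801 + 236·36570·41089978860, 561799·41089978860 + 36570·631236232801) = (709255768702176199, 46168618067101710)
(x_4, y_4) = (561799·709255768702176199 + 236·36570·46168618067101710, 561799·46168618067101710 + 36570·709255768702176199) = (796918363201596536611201, 51874966922918257173720)
(x_5, y_5) = (561799·796918363201596536611201 + 236·36570·51874966922918257173720, 561799·51874966922918257173720 + 36570·796918363201596536611201) = (895415879055878209574570044999, 58286609084610939305810342850)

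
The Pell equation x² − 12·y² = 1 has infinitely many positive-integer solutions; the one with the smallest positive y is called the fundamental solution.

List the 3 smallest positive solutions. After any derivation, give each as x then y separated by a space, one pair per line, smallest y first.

7 2
97 28
1351 390

[3; 2,6] for √12; ℓ=2 ⇒ convergent index 1
a_0=3:  p_0=3·1+0=3,  q_0=3·0+1=1
a_1=2:  p_1=2·3+1=7,  q_1=2·1+0=2
(x₁, y₁) = (7, 2);  7² − 12·2² = 1 ✓
n=2: (7,2)∘(7,2) = (7·7+12·2·2, 7·2+2·7) = (97,28)
n=3: (97,28)∘(7,2) = (7·97+12·2·28, 7·28+2·97) = (1351,390)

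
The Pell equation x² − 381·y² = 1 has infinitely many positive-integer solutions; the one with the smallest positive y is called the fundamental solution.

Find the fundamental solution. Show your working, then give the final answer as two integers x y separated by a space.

d=381: √d = [19; 1,1,12,1,1,38] (ℓ=6, even), read p_5/q_5
i=0: a=19 ⇒ p=19, q=1
…
i=2: a=1 ⇒ p=39, q=2
i=3: a=12 ⇒ p=488, q=25
i=4: a=1 ⇒ p=527, q=27
i=5: a=1 ⇒ p=1015, q=52
fundamental: x₁=1015, y₁=52  (since 1030225 − 381·2704 = 1)

1015 52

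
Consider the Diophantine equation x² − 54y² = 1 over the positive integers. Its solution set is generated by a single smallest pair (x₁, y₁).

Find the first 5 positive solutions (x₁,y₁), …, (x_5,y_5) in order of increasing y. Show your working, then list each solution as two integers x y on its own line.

485 66
470449 64020
456335045 62099334
442644523201 60236289960
429364731169925 58429139161866

d=54: √d = [7; 2,1,6,1,2,14] (ℓ=6, even), read p_5/q_5
a_0=7:  p_0=7·1+0=7,  q_0=7·0+1=1
…
a_2=1:  p_2=1·15+7=22,  q_2=1·2+1=3
…
a_4=1:  p_4=1·147+22=169,  q_4=1·20+3=23
a_5=2:  p_5=2·169+147=485,  q_5=2·23+20=66
→ (485, 66).  Check: 485²=235225, 54·66²=235224, difference 1.
k=2:  x_2 = 485·485+54·66·66 = 470449,  y_2 = 485·66+66·485 = 64020
k=3:  x_3 = 485·470449+54·66·64020 = 456335045,  y_3 = 485·64020+66·470449 = 62099334
k=4:  x_4 = 485·456335045+54·66·62099334 = 442644523201,  y_4 = 485·62099334+66·456335045 = 60236289960
k=5:  x_5 = 485·442644523201+54·66·60236289960 = 429364731169925,  y_5 = 485·60236289960+66·442644523201 = 58429139161866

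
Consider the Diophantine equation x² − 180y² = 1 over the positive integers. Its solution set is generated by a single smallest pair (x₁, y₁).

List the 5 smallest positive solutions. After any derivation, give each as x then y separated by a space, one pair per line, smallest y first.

√180 = [13; 2,2,2,26, …], period ℓ=4 (even) → k=3
step 0: (13, 1)  from 13·(1,0) + (0,1)
…
step 2: (67, 5)  from 2·(27,2) + (13,1)
step 3: (161, 12)  from 2·(67,5) + (27,2)
(x₁, y₁) = (161, 12);  161² − 180·12² = 1 ✓
(161+12√180)^2 = 51841 + 3864√180
(161+12√180)^3 = 16692641 + 1244196√180
(161+12√180)^4 = 5374978561 + 400627248√180
(161+12√180)^5 = 1730726404001 + 129000729660√180

161 12
51841 3864
16692641 1244196
5374978561 400627248
1730726404001 129000729660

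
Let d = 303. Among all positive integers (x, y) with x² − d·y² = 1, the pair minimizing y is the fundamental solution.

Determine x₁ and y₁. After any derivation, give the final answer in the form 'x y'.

2524 145

√303 → a₀=17, period (2,2,5,2,2,34); ℓ=6 even so k=5
step 0: (17, 1)  from 17·(1,0) + (0,1)
step 1: (35, 2)  from 2·(17,1) + (1,0)
step 2: (87, 5)  from 2·(35,2) + (17,1)
step 3: (470, 27)  from 5·(87,5) + (35,2)
step 4: (1027, 59)  from 2·(470,27) + (87,5)
step 5: (2524, 145)  from 2·(1027,59) + (470,27)
(x₁, y₁) = (2524, 145);  2524² − 303·145² = 1 ✓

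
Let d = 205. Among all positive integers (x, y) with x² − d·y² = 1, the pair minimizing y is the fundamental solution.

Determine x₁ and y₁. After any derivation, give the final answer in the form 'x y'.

39689 2772

[14; 3,6,1,4,1,6,3,28] for √205; ℓ=8 ⇒ convergent index 7
a_0=14:  p_0=14·1+0=14,  q_0=14·0+1=1
…
a_6=6:  p_6=6·1847+1532=12614,  q_6=6·129+107=881
a_7=3:  p_7=3·12614+1847=39689,  q_7=3·881+129=2772
fundamental: x₁=39689, y₁=2772  (since 1575216721 − 205·7683984 = 1)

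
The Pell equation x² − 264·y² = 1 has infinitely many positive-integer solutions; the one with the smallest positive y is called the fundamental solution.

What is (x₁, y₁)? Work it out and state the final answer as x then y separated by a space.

65 4

√264 → a₀=16, period (4,32); ℓ=2 even so k=1
step 0: (16, 1)  from 16·(1,0) + (0,1)
step 1: (65, 4)  from 4·(16,1) + (1,0)
(x₁, y₁) = (65, 4);  65² − 264·4² = 1 ✓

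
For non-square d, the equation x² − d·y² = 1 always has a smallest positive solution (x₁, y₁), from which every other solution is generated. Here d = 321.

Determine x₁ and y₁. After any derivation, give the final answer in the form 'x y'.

215 12

√321 = [17; 1,10,1,34, …], period ℓ=4 (even) → k=3
step 0: (17, 1)  from 17·(1,0) + (0,1)
step 1: (18, 1)  from 1·(17,1) + (1,0)
step 2: (197, 11)  from 10·(18,1) + (17,1)
step 3: (215, 12)  from 1·(197,11) + (18,1)
→ (215, 12).  Check: 215²=46225, 321·12²=46224, difference 1.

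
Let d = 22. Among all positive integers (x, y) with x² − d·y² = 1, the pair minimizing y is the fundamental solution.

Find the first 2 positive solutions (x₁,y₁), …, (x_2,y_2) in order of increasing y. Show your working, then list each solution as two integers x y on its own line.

√22 = [4; 1,2,4,2,1,8, …], period ℓ=6 (even) → k=5
i=0: a=4 ⇒ p=4, q=1
…
i=2: a=2 ⇒ p=14, q=3
…
i=4: a=2 ⇒ p=136, q=29
i=5: a=1 ⇒ p=197, q=42
fundamental: x₁=197, y₁=42  (since 38809 − 22·1764 = 1)
n=2: (197,42)∘(197,42) = (197·197+22·42·42, 197·42+42·197) = (77617,16548)

197 42
77617 16548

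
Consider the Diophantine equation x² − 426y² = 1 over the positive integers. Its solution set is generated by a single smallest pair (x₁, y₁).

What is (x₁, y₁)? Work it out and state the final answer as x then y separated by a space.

√426 → a₀=20, period (1,1,1,3,2,6,2,3,1,1,1,40); ℓ=12 even so k=11
a_0=20:  p_0=20·1+0=20,  q_0=20·0+1=1
…
a_3=1:  p_3=1·41+21=62,  q_3=1·2+1=3
a_4=3:  p_4=3·62+41=227,  q_4=3·3+2=11
…
a_6=6:  p_6=6·516+227=3323,  q_6=6·25+11=161
a_7=2:  p_7=2·3323+516=7162,  q_7=2·161+25=347
…
a_9=1:  p_9=1·24809+7162=31971,  q_9=1·1202+347=1549
a_10=1:  p_10=1·31971+24809=56780,  q_10=1·1549+1202=2751
a_11=1:  p_11=1·56780+31971=88751,  q_11=1·2751+1549=4300
→ (88751, 4300).  Check: 88751²=7876740001, 426·4300²=7876740000, difference 1.

88751 4300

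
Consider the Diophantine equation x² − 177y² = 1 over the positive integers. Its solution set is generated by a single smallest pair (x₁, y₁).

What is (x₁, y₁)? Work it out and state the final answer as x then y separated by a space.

62423 4692

[13; 3,3,2,8,2,3,3,26] for √177; ℓ=8 ⇒ convergent index 7
k=0  a_k=13  p_k/q_k = 13/1
k=1  a_k=3  p_k/q_k = 40/3
k=2  a_k=3  p_k/q_k = 133/10
k=3  a_k=2  p_k/q_k = 306/23
k=4  a_k=8  p_k/q_k = 2581/194
k=5  a_k=2  p_k/q_k = 5468/411
k=6  a_k=3  p_k/q_k = 18985/1427
k=7  a_k=3  p_k/q_k = 62423/4692
→ (62423, 4692).  Check: 62423²=3896630929, 177·4692²=3896630928, difference 1.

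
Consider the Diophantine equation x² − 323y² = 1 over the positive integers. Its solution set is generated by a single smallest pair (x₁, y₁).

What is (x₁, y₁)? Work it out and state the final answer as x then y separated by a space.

√323 → a₀=17, period (1,34); ℓ=2 even so k=1
i=0: a=17 ⇒ p=17, q=1
i=1: a=1 ⇒ p=18, q=1
→ (18, 1).  Check: 18²=324, 323·1²=323, difference 1.

18 1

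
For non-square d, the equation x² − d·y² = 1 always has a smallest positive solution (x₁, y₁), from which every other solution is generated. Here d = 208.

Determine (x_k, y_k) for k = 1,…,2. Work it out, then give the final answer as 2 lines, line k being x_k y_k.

√208 → a₀=14, period (2,2,1,2,2,28); ℓ=6 even so k=5
a_0=14:  p_0=14·1+0=14,  q_0=14·0+1=1
…
a_2=2:  p_2=2·29+14=72,  q_2=2·2+1=5
…
a_4=2:  p_4=2·101+72=274,  q_4=2·7+5=19
a_5=2:  p_5=2·274+101=649,  q_5=2·19+7=45
fundamental: x₁=649, y₁=45  (since 421201 − 208·2025 = 1)
(649+45√208)^2 = 842401 + 58410√208

649 45
842401 58410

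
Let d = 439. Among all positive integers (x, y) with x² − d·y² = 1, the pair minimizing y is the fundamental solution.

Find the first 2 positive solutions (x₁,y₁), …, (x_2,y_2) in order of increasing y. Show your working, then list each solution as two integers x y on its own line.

440 21
387199 18480

[20; 1,19,1,40] for √439; ℓ=4 ⇒ convergent index 3
i=0: a=20 ⇒ p=20, q=1
i=1: a=1 ⇒ p=21, q=1
i=2: a=19 ⇒ p=419, q=20
i=3: a=1 ⇒ p=440, q=21
→ (440, 21).  Check: 440²=193600, 439·21²=193599, difference 1.
(x_2, y_2) = (440·440 + 439·21·21, 440·21 + 21·440) = (387199, 18480)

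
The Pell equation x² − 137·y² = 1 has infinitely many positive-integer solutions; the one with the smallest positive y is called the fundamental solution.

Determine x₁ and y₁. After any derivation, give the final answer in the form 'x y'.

√137 = [11; 1,2,2,1,1,2,2,1,22, …], period ℓ=9 (odd) → k=17
i=0: a=11 ⇒ p=11, q=1
…
i=3: a=2 ⇒ p=82, q=7
i=4: a=1 ⇒ p=117, q=10
…
i=6: a=2 ⇒ p=515, q=44
i=7: a=2 ⇒ p=1229, q=105
i=8: a=1 ⇒ p=1744, q=149
…
i=10: a=1 ⇒ p=41341, q=3532
…
i=12: a=2 ⇒ p=285899, q=24426
i=13: a=1 ⇒ p=408178, q=34873
…
i=15: a=2 ⇒ p=1796332, q=153471
i=16: a=2 ⇒ p=4286741, q=366241
i=17: a=1 ⇒ p=6083073, q=519712
fundamental: x₁=6083073, y₁=519712  (since 37003777123329 − 137·270100562944 = 1)

6083073 519712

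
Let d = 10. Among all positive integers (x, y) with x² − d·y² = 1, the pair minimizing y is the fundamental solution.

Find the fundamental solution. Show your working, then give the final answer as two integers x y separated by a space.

d=10: √d = [3; 6] (ℓ=1, odd), read p_1/q_1
k=0  a_k=3  p_k/q_k = 3/1
k=1  a_k=6  p_k/q_k = 19/6
→ (19, 6).  Check: 19²=361, 10·6²=360, difference 1.

19 6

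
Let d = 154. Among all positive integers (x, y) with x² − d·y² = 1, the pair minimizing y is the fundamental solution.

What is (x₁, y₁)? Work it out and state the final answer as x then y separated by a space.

d=154: √d = [12; 2,2,3,1,2,1,3,2,2,24] (ℓ=10, even), read p_9/q_9
step 0: (12, 1)  from 12·(1,0) + (0,1)
step 1: (25, 2)  from 2·(12,1) + (1,0)
step 2: (62, 5)  from 2·(25,2) + (12,1)
…
step 4: (273, 22)  from 1·(211,17) + (62,5)
step 5: (757, 61)  from 2·(273,22) + (211,17)
…
step 7: (3847, 310)  from 3·(1030,83) + (757,61)
step 8: (8724, 703)  from 2·(3847,310) + (1030,83)
step 9: (21295, 1716)  from 2·(8724,703) + (3847,310)
→ (21295, 1716).  Check: 21295²=453477025, 154·1716²=453477024, difference 1.

21295 1716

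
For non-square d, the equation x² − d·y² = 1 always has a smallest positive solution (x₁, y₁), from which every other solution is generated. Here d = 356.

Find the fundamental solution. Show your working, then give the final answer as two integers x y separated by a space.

√356 = [18; 1,6,1,1,2,…,6,1,36, …], period ℓ=14 (even) → k=13
a_0=18:  p_0=18·1+0=18,  q_0=18·0+1=1
…
a_8=1:  p_8=1·8717+1000=9717,  q_8=1·462+53=515
…
a_12=6:  p_12=6·66019+37868=433982,  q_12=6·3499+2007=23001
a_13=1:  p_13=1·433982+66019=500001,  q_13=1·23001+3499=26500
(x₁, y₁) = (500001, 26500);  500001² − 356·26500² = 1 ✓

500001 26500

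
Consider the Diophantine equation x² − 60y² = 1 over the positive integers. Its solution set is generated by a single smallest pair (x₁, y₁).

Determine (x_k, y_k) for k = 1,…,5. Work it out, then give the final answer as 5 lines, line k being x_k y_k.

31 4
1921 248
119071 15372
7380481 952816
457470751 59059220

d=60: √d = [7; 1,2,1,14] (ℓ=4, even), read p_3/q_3
k=0  a_k=7  p_k/q_k = 7/1
…
k=2  a_k=2  p_k/q_k = 23/3
k=3  a_k=1  p_k/q_k = 31/4
fundamental: x₁=31, y₁=4  (since 961 − 60·16 = 1)
k=2:  x_2 = 31·31+60·4·4 = 1921,  y_2 = 31·4+4·31 = 248
k=3:  x_3 = 31·1921+60·4·248 = 119071,  y_3 = 31·248+4·1921 = 15372
k=4:  x_4 = 31·119071+60·4·15372 = 7380481,  y_4 = 31·15372+4·119071 = 952816
k=5:  x_5 = 31·7380481+60·4·952816 = 457470751,  y_5 = 31·952816+4·7380481 = 59059220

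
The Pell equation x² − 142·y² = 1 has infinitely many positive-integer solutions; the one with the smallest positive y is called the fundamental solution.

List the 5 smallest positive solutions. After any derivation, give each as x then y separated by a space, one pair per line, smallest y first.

143 12
40897 3432
11696399 981540
3345129217 280717008
956695259663 80284082748

d=142: √d = [11; 1,10,1,22] (ℓ=4, even), read p_3/q_3
step 0: (11, 1)  from 11·(1,0) + (0,1)
…
step 2: (131, 11)  from 10·(12,1) + (11,1)
step 3: (143, 12)  from 1·(131,11) + (12,1)
→ (143, 12).  Check: 143²=20449, 142·12²=20448, difference 1.
k=2:  x_2 = 143·143+142·12·12 = 40897,  y_2 = 143·12+12·143 = 3432
k=3:  x_3 = 143·40897+142·12·3432 = 11696399,  y_3 = 143·3432+12·40897 = 981540
k=4:  x_4 = 143·11696399+142·12·981540 = 3345129217,  y_4 = 143·981540+12·11696399 = 280717008
k=5:  x_5 = 143·3345129217+142·12·280717008 = 956695259663,  y_5 = 143·280717008+12·3345129217 = 80284082748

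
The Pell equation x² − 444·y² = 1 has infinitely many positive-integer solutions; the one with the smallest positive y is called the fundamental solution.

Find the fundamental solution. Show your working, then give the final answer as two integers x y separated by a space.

295 14

d=444: √d = [21; 14,42] (ℓ=2, even), read p_1/q_1
a_0=21:  p_0=21·1+0=21,  q_0=21·0+1=1
a_1=14:  p_1=14·21+1=295,  q_1=14·1+0=14
→ (295, 14).  Check: 295²=87025, 444·14²=87024, difference 1.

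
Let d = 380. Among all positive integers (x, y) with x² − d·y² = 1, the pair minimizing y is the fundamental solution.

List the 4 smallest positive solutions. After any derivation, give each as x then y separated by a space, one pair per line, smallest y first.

d=380: √d = [19; 2,38] (ℓ=2, even), read p_1/q_1
step 0: (19, 1)  from 19·(1,0) + (0,1)
step 1: (39, 2)  from 2·(19,1) + (1,0)
fundamental: x₁=39, y₁=2  (since 1521 − 380·4 = 1)
(39+2√380)^2 = 3041 + 156√380
(39+2√380)^3 = 237159 + 12166√380
(39+2√380)^4 = 18495361 + 948792√380

39 2
3041 156
237159 12166
18495361 948792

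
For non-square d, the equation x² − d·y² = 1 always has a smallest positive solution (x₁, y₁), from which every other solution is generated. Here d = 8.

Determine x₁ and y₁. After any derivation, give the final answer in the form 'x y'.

3 1

√8 → a₀=2, period (1,4); ℓ=2 even so k=1
i=0: a=2 ⇒ p=2, q=1
i=1: a=1 ⇒ p=3, q=1
fundamental: x₁=3, y₁=1  (since 9 − 8·1 = 1)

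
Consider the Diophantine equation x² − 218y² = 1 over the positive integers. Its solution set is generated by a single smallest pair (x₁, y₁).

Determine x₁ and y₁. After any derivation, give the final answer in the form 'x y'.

126003 8534

[14; 1,3,3,1,28] for √218; ℓ=5 ⇒ convergent index 9
a_0=14:  p_0=14·1+0=14,  q_0=14·0+1=1
a_1=1:  p_1=1·14+1=15,  q_1=1·1+0=1
…
a_3=3:  p_3=3·59+15=192,  q_3=3·4+1=13
a_4=1:  p_4=1·192+59=251,  q_4=1·13+4=17
a_5=28:  p_5=28·251+192=7220,  q_5=28·17+13=489
…
a_7=3:  p_7=3·7471+7220=29633,  q_7=3·506+489=2007
a_8=3:  p_8=3·29633+7471=96370,  q_8=3·2007+506=6527
a_9=1:  p_9=1·96370+29633=126003,  q_9=1·6527+2007=8534
→ (126003, 8534).  Check: 126003²=15876756009, 218·8534²=15876756008, difference 1.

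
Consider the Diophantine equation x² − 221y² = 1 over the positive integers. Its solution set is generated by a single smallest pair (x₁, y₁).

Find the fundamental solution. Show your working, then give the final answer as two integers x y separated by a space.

[14; 1,6,2,6,1,28] for √221; ℓ=6 ⇒ convergent index 5
step 0: (14, 1)  from 14·(1,0) + (0,1)
step 1: (15, 1)  from 1·(14,1) + (1,0)
step 2: (104, 7)  from 6·(15,1) + (14,1)
step 3: (223, 15)  from 2·(104,7) + (15,1)
step 4: (1442, 97)  from 6·(223,15) + (104,7)
step 5: (1665, 112)  from 1·(1442,97) + (223,15)
(x₁, y₁) = (1665, 112);  1665² − 221·112² = 1 ✓

1665 112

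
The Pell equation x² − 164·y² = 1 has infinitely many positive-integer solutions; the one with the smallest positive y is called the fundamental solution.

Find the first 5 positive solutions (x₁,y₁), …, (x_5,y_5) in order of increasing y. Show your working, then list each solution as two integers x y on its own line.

d=164: √d = [12; 1,4,6,4,1,24] (ℓ=6, even), read p_5/q_5
step 0: (12, 1)  from 12·(1,0) + (0,1)
step 1: (13, 1)  from 1·(12,1) + (1,0)
step 2: (64, 5)  from 4·(13,1) + (12,1)
step 3: (397, 31)  from 6·(64,5) + (13,1)
step 4: (1652, 129)  from 4·(397,31) + (64,5)
step 5: (2049, 160)  from 1·(1652,129) + (397,31)
(x₁, y₁) = (2049, 160);  2049² − 164·160² = 1 ✓
k=2:  x_2 = 2049·2049+164·160·160 = 8396801,  y_2 = 2049·160+160·2049 = 655680
k=3:  x_3 = 2049·8396801+164·160·655680 = 34410088449,  y_3 = 2049·655680+160·8396801 = 2686976480
k=4:  x_4 = 2049·34410088449+164·160·2686976480 = 141012534067201,  y_4 = 2049·2686976480+160·34410088449 = 11011228959360
k=5:  x_5 = 2049·141012534067201+164·160·11011228959360 = 577869330197301249,  y_5 = 2049·11011228959360+160·141012534067201 = 45124013588480800

2049 160
8396801 655680
34410088449 2686976480
141012534067201 11011228959360
577869330197301249 45124013588480800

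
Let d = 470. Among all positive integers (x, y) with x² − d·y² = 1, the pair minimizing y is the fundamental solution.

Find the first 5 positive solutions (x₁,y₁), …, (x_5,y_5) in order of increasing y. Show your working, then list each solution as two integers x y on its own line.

1691 78
5718961 263796
19341524411 892157994
65413029839041 3017278071912
221226847574112251 10204433547048390

[21; 1,2,8,2,1,42] for √470; ℓ=6 ⇒ convergent index 5
i=0: a=21 ⇒ p=21, q=1
…
i=3: a=8 ⇒ p=542, q=25
i=4: a=2 ⇒ p=1149, q=53
i=5: a=1 ⇒ p=1691, q=78
(x₁, y₁) = (1691, 78);  1691² − 470·78² = 1 ✓
(1691+78√470)^2 = 5718961 + 263796√470
(1691+78√470)^3 = 19341524411 + 892157994√470
(1691+78√470)^4 = 65413029839041 + 3017278071912√470
(1691+78√470)^5 = 221226847574112251 + 10204433547048390√470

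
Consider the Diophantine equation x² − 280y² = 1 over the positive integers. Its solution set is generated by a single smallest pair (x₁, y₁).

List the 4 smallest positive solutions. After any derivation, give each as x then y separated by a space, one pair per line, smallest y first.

251 15
126001 7530
63252251 3780045
31752504001 1897575060

[16; 1,2,1,2,1,32] for √280; ℓ=6 ⇒ convergent index 5
a_0=16:  p_0=16·1+0=16,  q_0=16·0+1=1
a_1=1:  p_1=1·16+1=17,  q_1=1·1+0=1
…
a_4=2:  p_4=2·67+50=184,  q_4=2·4+3=11
a_5=1:  p_5=1·184+67=251,  q_5=1·11+4=15
(x₁, y₁) = (251, 15);  251² − 280·15² = 1 ✓
(251+15√280)^2 = 126001 + 7530√280
(251+15√280)^3 = 63252251 + 3780045√280
(251+15√280)^4 = 31752504001 + 1897575060√280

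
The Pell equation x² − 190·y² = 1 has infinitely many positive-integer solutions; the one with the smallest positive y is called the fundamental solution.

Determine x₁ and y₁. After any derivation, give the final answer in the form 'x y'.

d=190: √d = [13; 1,3,1,1,1,…,3,1,26] (ℓ=14, even), read p_13/q_13
step 0: (13, 1)  from 13·(1,0) + (0,1)
…
step 2: (55, 4)  from 3·(14,1) + (13,1)
step 3: (69, 5)  from 1·(55,4) + (14,1)
…
step 6: (510, 37)  from 2·(193,14) + (124,9)
…
step 8: (2936, 213)  from 2·(1213,88) + (510,37)
…
step 12: (40787, 2959)  from 3·(11234,815) + (7085,514)
step 13: (52021, 3774)  from 1·(40787,2959) + (11234,815)
(x₁, y₁) = (52021, 3774);  52021² − 190·3774² = 1 ✓

52021 3774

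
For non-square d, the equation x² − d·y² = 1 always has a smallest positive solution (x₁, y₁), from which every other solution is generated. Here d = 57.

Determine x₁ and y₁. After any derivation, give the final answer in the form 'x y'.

151 20

[7; 1,1,4,1,1,14] for √57; ℓ=6 ⇒ convergent index 5
i=0: a=7 ⇒ p=7, q=1
…
i=3: a=4 ⇒ p=68, q=9
i=4: a=1 ⇒ p=83, q=11
i=5: a=1 ⇒ p=151, q=20
→ (151, 20).  Check: 151²=22801, 57·20²=22800, difference 1.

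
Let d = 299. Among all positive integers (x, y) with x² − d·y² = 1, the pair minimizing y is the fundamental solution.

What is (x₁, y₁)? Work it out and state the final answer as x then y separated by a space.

415 24

√299 → a₀=17, period (3,2,3,34); ℓ=4 even so k=3
k=0  a_k=17  p_k/q_k = 17/1
k=1  a_k=3  p_k/q_k = 52/3
k=2  a_k=2  p_k/q_k = 121/7
k=3  a_k=3  p_k/q_k = 415/24
fundamental: x₁=415, y₁=24  (since 172225 − 299·576 = 1)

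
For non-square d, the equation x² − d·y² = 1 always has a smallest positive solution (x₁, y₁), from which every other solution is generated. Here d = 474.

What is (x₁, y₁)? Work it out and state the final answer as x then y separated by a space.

193549 8890

[21; 1,3,2,1,1,…,3,1,42] for √474; ℓ=14 ⇒ convergent index 13
step 0: (21, 1)  from 21·(1,0) + (0,1)
…
step 2: (87, 4)  from 3·(22,1) + (21,1)
…
step 4: (283, 13)  from 1·(196,9) + (87,4)
…
step 8: (5813, 267)  from 1·(5051,232) + (762,35)
step 9: (10864, 499)  from 1·(5813,267) + (5051,232)
…
step 11: (44218, 2031)  from 2·(16677,766) + (10864,499)
step 12: (149331, 6859)  from 3·(44218,2031) + (16677,766)
step 13: (193549, 8890)  from 1·(149331,6859) + (44218,2031)
→ (193549, 8890).  Check: 193549²=37461215401, 474·8890²=37461215400, difference 1.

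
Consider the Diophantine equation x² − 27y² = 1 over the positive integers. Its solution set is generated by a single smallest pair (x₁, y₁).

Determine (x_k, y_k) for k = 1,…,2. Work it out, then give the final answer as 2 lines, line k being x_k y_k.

26 5
1351 260

[5; 5,10] for √27; ℓ=2 ⇒ convergent index 1
k=0  a_k=5  p_k/q_k = 5/1
k=1  a_k=5  p_k/q_k = 26/5
→ (26, 5).  Check: 26²=676, 27·5²=675, difference 1.
(26+5√27)^2 = 1351 + 260√27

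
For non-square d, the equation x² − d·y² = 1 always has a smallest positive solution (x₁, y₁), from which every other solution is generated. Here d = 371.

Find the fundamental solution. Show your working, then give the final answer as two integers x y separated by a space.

1695 88

√371 = [19; 3,1,4,1,3,38, …], period ℓ=6 (even) → k=5
k=0  a_k=19  p_k/q_k = 19/1
k=1  a_k=3  p_k/q_k = 58/3
k=2  a_k=1  p_k/q_k = 77/4
k=3  a_k=4  p_k/q_k = 366/19
k=4  a_k=1  p_k/q_k = 443/23
k=5  a_k=3  p_k/q_k = 1695/88
fundamental: x₁=1695, y₁=88  (since 2873025 − 371·7744 = 1)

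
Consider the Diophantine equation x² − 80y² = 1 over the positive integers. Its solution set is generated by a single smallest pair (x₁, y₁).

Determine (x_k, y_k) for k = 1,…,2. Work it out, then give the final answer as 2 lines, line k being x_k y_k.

[8; 1,16] for √80; ℓ=2 ⇒ convergent index 1
step 0: (8, 1)  from 8·(1,0) + (0,1)
step 1: (9, 1)  from 1·(8,1) + (1,0)
(x₁, y₁) = (9, 1);  9² − 80·1² = 1 ✓
k=2:  x_2 = 9·9+80·1·1 = 161,  y_2 = 9·1+1·9 = 18

9 1
161 18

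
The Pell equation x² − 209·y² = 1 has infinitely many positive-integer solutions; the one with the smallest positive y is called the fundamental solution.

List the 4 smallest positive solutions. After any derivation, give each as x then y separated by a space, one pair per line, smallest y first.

[14; 2,5,3,2,3,5,2,28] for √209; ℓ=8 ⇒ convergent index 7
step 0: (14, 1)  from 14·(1,0) + (0,1)
…
step 2: (159, 11)  from 5·(29,2) + (14,1)
step 3: (506, 35)  from 3·(159,11) + (29,2)
…
step 5: (4019, 278)  from 3·(1171,81) + (506,35)
step 6: (21266, 1471)  from 5·(4019,278) + (1171,81)
step 7: (46551, 3220)  from 2·(21266,1471) + (4019,278)
(x₁, y₁) = (46551, 3220);  46551² − 209·3220² = 1 ✓
(x_2, y_2) = (46551·46551 + 209·3220·3220, 46551·3220 + 3220·46551) = (4333991201, 299788440)
(x_3, y_3) = (46551·4333991201 + 209·3220·299788440, 46551·299788440 + 3220·4333991201) = (403503248748951, 27910903337660)
(x_4, y_4) = (46551·403503248748951 + 209·3220·27910903337660, 46551·27910903337660 + 3220·403503248748951) = (37566959460690844801, 2598560922243032880)

46551 3220
4333991201 299788440
403503248748951 27910903337660
37566959460690844801 2598560922243032880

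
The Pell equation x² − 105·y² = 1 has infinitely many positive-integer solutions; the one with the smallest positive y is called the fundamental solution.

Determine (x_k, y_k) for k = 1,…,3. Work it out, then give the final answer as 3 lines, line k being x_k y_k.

41 4
3361 328
275561 26892

√105 → a₀=10, period (4,20); ℓ=2 even so k=1
a_0=10:  p_0=10·1+0=10,  q_0=10·0+1=1
a_1=4:  p_1=4·10+1=41,  q_1=4·1+0=4
→ (41, 4).  Check: 41²=1681, 105·4²=1680, difference 1.
(x_2, y_2) = (41·41 + 105·4·4, 41·4 + 4·41) = (3361, 328)
(x_3, y_3) = (41·3361 + 105·4·328, 41·328 + 4·3361) = (275561, 26892)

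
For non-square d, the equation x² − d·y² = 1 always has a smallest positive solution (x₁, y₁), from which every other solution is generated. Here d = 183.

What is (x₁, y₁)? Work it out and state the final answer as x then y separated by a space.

487 36

√183 → a₀=13, period (1,1,8,1,1,26); ℓ=6 even so k=5
step 0: (13, 1)  from 13·(1,0) + (0,1)
…
step 2: (27, 2)  from 1·(14,1) + (13,1)
…
step 4: (257, 19)  from 1·(230,17) + (27,2)
step 5: (487, 36)  from 1·(257,19) + (230,17)
fundamental: x₁=487, y₁=36  (since 237169 − 183·1296 = 1)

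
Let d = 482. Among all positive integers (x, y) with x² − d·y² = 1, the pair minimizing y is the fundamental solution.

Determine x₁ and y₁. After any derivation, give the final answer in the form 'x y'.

d=482: √d = [21; 1,20,1,42] (ℓ=4, even), read p_3/q_3
step 0: (21, 1)  from 21·(1,0) + (0,1)
step 1: (22, 1)  from 1·(21,1) + (1,0)
step 2: (461, 21)  from 20·(22,1) + (21,1)
step 3: (483, 22)  from 1·(461,21) + (22,1)
→ (483, 22).  Check: 483²=233289, 482·22²=233288, difference 1.

483 22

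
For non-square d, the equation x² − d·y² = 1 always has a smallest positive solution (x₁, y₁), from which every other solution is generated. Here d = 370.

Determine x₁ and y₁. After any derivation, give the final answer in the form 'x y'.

[19; 4,4,38] for √370; ℓ=3 ⇒ convergent index 5
step 0: (19, 1)  from 19·(1,0) + (0,1)
step 1: (77, 4)  from 4·(19,1) + (1,0)
…
step 4: (50339, 2617)  from 4·(12503,650) + (327,17)
step 5: (213859, 11118)  from 4·(50339,2617) + (12503,650)
(x₁, y₁) = (213859, 11118);  213859² − 370·11118² = 1 ✓

213859 11118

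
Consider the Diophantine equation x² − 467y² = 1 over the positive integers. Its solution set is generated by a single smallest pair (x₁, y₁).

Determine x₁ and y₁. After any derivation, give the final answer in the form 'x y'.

1625626 75225

√467 → a₀=21, period (1,1,1,1,3,…,1,1,42); ℓ=14 even so k=13
i=0: a=21 ⇒ p=21, q=1
…
i=2: a=1 ⇒ p=43, q=2
i=3: a=1 ⇒ p=65, q=3
i=4: a=1 ⇒ p=108, q=5
…
i=6: a=3 ⇒ p=1275, q=59
i=7: a=21 ⇒ p=27164, q=1257
i=8: a=3 ⇒ p=82767, q=3830
…
i=10: a=1 ⇒ p=358232, q=16577
i=11: a=1 ⇒ p=633697, q=29324
i=12: a=1 ⇒ p=991929, q=45901
i=13: a=1 ⇒ p=1625626, q=75225
(x₁, y₁) = (1625626, 75225);  1625626² − 467·75225² = 1 ✓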